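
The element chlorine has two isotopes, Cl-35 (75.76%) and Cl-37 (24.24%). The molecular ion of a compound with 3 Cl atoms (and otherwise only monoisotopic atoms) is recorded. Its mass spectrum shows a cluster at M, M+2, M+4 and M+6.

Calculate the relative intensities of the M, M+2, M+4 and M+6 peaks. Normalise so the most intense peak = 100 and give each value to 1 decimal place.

Expanding (0.7576 + 0.2424)^3:
P(M) = 0.7576^3 = 0.434830
P(M+2) = 3 × 0.7576^2 × 0.2424^1 = 0.417382
P(M+4) = 3 × 0.7576^1 × 0.2424^2 = 0.133545
P(M+6) = 0.2424^3 = 0.014243
The M peak is largest (0.434830); scaling to 100 gives 100.0 : 96.0 : 30.7 : 3.3.

100.0 : 96.0 : 30.7 : 3.3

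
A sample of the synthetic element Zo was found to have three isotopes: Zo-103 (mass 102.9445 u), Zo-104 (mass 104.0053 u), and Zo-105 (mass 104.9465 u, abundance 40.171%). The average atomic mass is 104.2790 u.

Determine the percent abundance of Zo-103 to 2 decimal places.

The remaining 59.829% is split between Zo-103 (fraction x) and Zo-104 (fraction 0.59829 − x).
Substituting: 102.9445x + 104.0053(0.59829 − x) = 62.120941485
(102.9445 − 104.0053)x = -0.104389452  ⇒  x = 0.09841, y = 0.49988
Zo-103: 9.84%, Zo-104: 49.99%.

9.84%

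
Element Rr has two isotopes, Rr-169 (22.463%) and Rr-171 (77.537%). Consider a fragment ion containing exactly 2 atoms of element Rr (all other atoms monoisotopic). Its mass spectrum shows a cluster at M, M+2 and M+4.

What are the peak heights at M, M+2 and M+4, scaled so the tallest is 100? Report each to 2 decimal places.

The 2 Rr atoms are independent, so intensities follow the terms of (0.22463 + 0.77537)^2.
P(M) = 0.22463^2 = 0.050459
P(M+2) = 2 × 0.22463^1 × 0.77537^1 = 0.348343
P(M+4) = 0.77537^2 = 0.601199
The M+4 peak is largest (0.601199); scaling to 100 gives 8.39 : 57.94 : 100.00.

8.39 : 57.94 : 100.00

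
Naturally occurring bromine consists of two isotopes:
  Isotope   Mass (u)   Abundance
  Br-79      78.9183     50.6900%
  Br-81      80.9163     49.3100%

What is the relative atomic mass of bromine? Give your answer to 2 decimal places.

79.90 u

Weight each isotope mass by its fractional abundance: 0.506900 × 78.9183 + 0.493100 × 80.9163
= 40.00369 + 39.89983 = 79.90352 u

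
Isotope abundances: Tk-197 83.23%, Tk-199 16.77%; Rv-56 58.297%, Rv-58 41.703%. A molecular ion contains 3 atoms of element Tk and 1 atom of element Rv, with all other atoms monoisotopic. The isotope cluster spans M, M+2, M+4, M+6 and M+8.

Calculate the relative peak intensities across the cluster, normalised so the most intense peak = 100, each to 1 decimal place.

75.8 : 100.0 : 42.0 : 7.2 : 0.4

Element Tk pattern (n=3): 0.57655359 : 0.34850909 : 0.07022104 : 0.00471628
Element Rv pattern (n=1): 0.58297 : 0.41703
Convolve the two distributions (both contribute in 2-u steps):
  M: 0.57655359×0.58297 = 0.336113
  M+2: 0.57655359×0.41703 + 0.34850909×0.58297 = 0.443610
  M+4: 0.34850909×0.41703 + 0.07022104×0.58297 = 0.186276
  M+6: 0.07022104×0.41703 + 0.00471628×0.58297 = 0.032034
  M+8: 0.00471628×0.41703 = 0.001967
Scale to base peak (0.443610) = 100: 75.8 : 100.0 : 42.0 : 7.2 : 0.4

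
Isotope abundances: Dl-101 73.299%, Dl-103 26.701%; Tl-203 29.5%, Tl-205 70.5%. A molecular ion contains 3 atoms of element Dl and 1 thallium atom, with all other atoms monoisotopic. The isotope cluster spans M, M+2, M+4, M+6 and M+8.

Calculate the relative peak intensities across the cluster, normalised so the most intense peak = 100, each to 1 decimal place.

28.7 : 100.0 : 86.4 : 28.7 : 3.3

Element Dl pattern (n=3): 0.39381672 : 0.43037286 : 0.15677412 : 0.0190363
Thallium pattern (n=1): 0.2950 : 0.7050
Convolve the two distributions (both contribute in 2-u steps):
  M: 0.39381672×0.2950 = 0.116176
  M+2: 0.39381672×0.7050 + 0.43037286×0.2950 = 0.404601
  M+4: 0.43037286×0.7050 + 0.15677412×0.2950 = 0.349661
  M+6: 0.15677412×0.7050 + 0.0190363×0.2950 = 0.116141
  M+8: 0.0190363×0.7050 = 0.013421
Scale to base peak (0.404601) = 100: 28.7 : 100.0 : 86.4 : 28.7 : 3.3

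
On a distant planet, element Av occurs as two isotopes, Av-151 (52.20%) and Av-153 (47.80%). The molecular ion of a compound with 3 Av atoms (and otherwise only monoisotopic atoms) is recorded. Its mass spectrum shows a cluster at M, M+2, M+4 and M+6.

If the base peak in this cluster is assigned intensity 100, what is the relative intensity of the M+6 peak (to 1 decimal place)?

28.0

(0.5220 + 0.4780)^3 gives M 0.1422, M+2 0.3907, M+4 0.3578, M+6 0.1092; the largest is M+2.
P(M+2) = C(3,1) × 0.5220^2 × 0.4780^1 = 3 × 0.272484 × 0.4780 = 0.390742 (base)
P(M+6) = C(3,3) × 0.5220^0 × 0.4780^3 = 1 × 1.0000 × 0.10921535 = 0.109215
Relative intensity = 0.109215 / 0.390742 × 100 = 28.0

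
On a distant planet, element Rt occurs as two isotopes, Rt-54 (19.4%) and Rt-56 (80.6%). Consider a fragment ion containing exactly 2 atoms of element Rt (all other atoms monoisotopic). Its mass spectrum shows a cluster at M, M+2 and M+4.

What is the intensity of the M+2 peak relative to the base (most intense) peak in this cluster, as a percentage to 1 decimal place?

Binomial terms of (0.194 + 0.806)^2: M 0.0376, M+2 0.3127, M+4 0.6496 → M+4 is the base peak.
P(M+4) = C(2,2) × 0.194^0 × 0.806^2 = 1 × 1.0000 × 0.649636 = 0.649636 (base)
P(M+2) = C(2,1) × 0.194^1 × 0.806^1 = 2 × 0.1940 × 0.8060 = 0.312728
Relative intensity = 0.312728 / 0.649636 × 100 = 48.1

48.1%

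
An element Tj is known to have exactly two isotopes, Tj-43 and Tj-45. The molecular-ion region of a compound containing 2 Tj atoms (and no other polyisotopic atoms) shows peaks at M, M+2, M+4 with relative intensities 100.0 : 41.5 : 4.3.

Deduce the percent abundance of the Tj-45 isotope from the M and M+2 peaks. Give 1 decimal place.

Write p for the Tj-43 fraction. I(M+2)/I(M) = [C(2,1)·p^1·(1−p)] / p^2 = 2·(1−p)/p = 41.5/100.0 = 0.4150
(1−p)/p = 0.4150/2 = 0.2075  ⇒  p = 1/(1 + 0.2075) = 0.8282
Tj-43: 82.8%, Tj-45: 17.2%.

17.2%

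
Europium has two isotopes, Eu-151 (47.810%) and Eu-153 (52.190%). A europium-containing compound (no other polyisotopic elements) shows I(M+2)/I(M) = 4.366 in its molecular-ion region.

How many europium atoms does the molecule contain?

4

The M+2/M ratio from n Eu atoms is n · q/p = n · 0.52190/0.47810.
n = 4.366 × 0.47810/0.52190 = 4.00 ≈ 4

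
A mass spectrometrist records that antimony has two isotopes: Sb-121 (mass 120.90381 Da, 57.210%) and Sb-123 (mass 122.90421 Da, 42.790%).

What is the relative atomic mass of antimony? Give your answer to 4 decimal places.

121.7598 Da

Ar = Σ fᵢ·mᵢ = 0.57210 × 120.90381 + 0.42790 × 122.90421
= 69.169070 + 52.590711 = 121.759781 Da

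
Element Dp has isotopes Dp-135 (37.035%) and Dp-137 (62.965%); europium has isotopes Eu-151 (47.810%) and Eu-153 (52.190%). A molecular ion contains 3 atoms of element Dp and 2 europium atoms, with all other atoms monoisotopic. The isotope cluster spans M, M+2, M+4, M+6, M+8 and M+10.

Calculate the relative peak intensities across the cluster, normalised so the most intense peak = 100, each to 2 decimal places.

Element Dp pattern (n=3): 0.05079688 : 0.25908672 : 0.44048591 : 0.24963049
Europium pattern (n=2): 0.22857961 : 0.49904078 : 0.27237961
Convolve the two distributions (both contribute in 2-u steps):
  M: 0.05079688×0.22857961 = 0.011611
  M+2: 0.05079688×0.49904078 + 0.25908672×0.22857961 = 0.084572
  M+4: 0.05079688×0.27237961 + 0.25908672×0.49904078 + 0.44048591×0.22857961 = 0.243817
  M+6: 0.25908672×0.27237961 + 0.44048591×0.49904078 + 0.24963049×0.22857961 = 0.347451
  M+8: 0.44048591×0.27237961 + 0.24963049×0.49904078 = 0.244555
  M+10: 0.24963049×0.27237961 = 0.067994
Scale to base peak (0.347451) = 100: 3.34 : 24.34 : 70.17 : 100.00 : 70.39 : 19.57

3.34 : 24.34 : 70.17 : 100.00 : 70.39 : 19.57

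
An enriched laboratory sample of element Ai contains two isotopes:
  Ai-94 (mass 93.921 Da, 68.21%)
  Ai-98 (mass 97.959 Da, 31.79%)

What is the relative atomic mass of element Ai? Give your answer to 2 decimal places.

Ar = Σ fᵢ·mᵢ = 0.6821 × 93.921 + 0.3179 × 97.959
= 64.0635 + 31.1412 = 95.2047 Da

95.20 Da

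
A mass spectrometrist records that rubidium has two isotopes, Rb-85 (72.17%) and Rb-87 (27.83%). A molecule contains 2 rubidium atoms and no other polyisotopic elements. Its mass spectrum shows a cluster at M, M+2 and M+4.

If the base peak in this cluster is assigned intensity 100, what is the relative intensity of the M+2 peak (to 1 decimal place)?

(0.7217 + 0.2783)^2 gives M 0.5209, M+2 0.4017, M+4 0.0775; the largest is M.
P(M) = C(2,0) × 0.7217^2 × 0.2783^0 = 1 × 0.52085089 × 1.0000 = 0.520851 (base)
P(M+2) = C(2,1) × 0.7217^1 × 0.2783^1 = 2 × 0.7217 × 0.2783 = 0.401698
Relative intensity = 0.401698 / 0.520851 × 100 = 77.1

77.1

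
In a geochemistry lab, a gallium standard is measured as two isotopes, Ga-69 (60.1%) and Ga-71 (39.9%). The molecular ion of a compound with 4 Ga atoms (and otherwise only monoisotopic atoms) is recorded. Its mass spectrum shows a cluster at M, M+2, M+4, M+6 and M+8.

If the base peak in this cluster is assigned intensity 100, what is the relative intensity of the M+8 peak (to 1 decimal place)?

Binomial terms of (0.601 + 0.399)^4: M 0.1305, M+2 0.3465, M+4 0.3450, M+6 0.1527, M+8 0.0253 → M+2 is the base peak.
P(M+2) = C(4,1) × 0.601^3 × 0.399^1 = 4 × 0.2170818 × 0.3990 = 0.346463 (base)
P(M+8) = C(4,4) × 0.601^0 × 0.399^4 = 1 × 1.0000 × 0.02534496 = 0.025345
Relative intensity = 0.025345 / 0.346463 × 100 = 7.3

7.3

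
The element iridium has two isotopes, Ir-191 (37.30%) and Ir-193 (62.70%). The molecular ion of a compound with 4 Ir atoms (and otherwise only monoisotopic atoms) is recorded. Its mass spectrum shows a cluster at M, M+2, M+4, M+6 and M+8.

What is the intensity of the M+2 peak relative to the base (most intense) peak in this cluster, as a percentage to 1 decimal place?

Binomial terms of (0.3730 + 0.6270)^4: M 0.0194, M+2 0.1302, M+4 0.3282, M+6 0.3678, M+8 0.1546 → M+6 is the base peak.
P(M+6) = C(4,3) × 0.3730^1 × 0.6270^3 = 4 × 0.3730 × 0.24649188 = 0.367766 (base)
P(M+2) = C(4,1) × 0.3730^3 × 0.6270^1 = 4 × 0.05189512 × 0.6270 = 0.130153
Relative intensity = 0.130153 / 0.367766 × 100 = 35.4

35.4%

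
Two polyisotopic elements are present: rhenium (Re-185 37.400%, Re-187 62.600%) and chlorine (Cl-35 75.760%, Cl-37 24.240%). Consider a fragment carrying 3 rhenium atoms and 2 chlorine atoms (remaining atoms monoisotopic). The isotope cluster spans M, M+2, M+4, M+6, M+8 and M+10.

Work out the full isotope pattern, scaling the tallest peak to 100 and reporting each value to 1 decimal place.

Rhenium pattern (n=3): 0.05231362 : 0.26268713 : 0.43968487 : 0.24531438
Chlorine pattern (n=2): 0.57395776 : 0.36728448 : 0.05875776
Convolve the two distributions (both contribute in 2-u steps):
  M: 0.05231362×0.57395776 = 0.030026
  M+2: 0.05231362×0.36728448 + 0.26268713×0.57395776 = 0.169985
  M+4: 0.05231362×0.05875776 + 0.26268713×0.36728448 + 0.43968487×0.57395776 = 0.351915
  M+6: 0.26268713×0.05875776 + 0.43968487×0.36728448 + 0.24531438×0.57395776 = 0.317724
  M+8: 0.43968487×0.05875776 + 0.24531438×0.36728448 = 0.115935
  M+10: 0.24531438×0.05875776 = 0.014414
Scale to base peak (0.351915) = 100: 8.5 : 48.3 : 100.0 : 90.3 : 32.9 : 4.1

8.5 : 48.3 : 100.0 : 90.3 : 32.9 : 4.1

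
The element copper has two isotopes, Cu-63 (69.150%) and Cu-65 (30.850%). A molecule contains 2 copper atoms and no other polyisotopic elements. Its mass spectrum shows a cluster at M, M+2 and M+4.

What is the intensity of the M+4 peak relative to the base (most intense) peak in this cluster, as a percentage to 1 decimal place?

Binomial terms of (0.69150 + 0.30850)^2: M 0.4782, M+2 0.4267, M+4 0.0952 → M is the base peak.
P(M) = C(2,0) × 0.69150^2 × 0.30850^0 = 1 × 0.47817225 × 1.0000 = 0.478172 (base)
P(M+4) = C(2,2) × 0.69150^0 × 0.30850^2 = 1 × 1.0000 × 0.09517225 = 0.095172
Relative intensity = 0.095172 / 0.478172 × 100 = 19.9

19.9%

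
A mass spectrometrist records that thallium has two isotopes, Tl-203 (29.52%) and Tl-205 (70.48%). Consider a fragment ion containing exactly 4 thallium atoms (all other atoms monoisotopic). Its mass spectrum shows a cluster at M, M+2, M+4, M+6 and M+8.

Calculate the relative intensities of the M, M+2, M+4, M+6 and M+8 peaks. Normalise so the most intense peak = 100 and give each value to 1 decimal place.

1.8 : 17.5 : 62.8 : 100.0 : 59.7

Each Tl atom is independently Tl-203 (p = 0.2952) or Tl-205 (q = 0.7048); the cluster is the binomial expansion (p + q)^4.
P(M) = 0.2952^4 = 0.007594
P(M+2) = 4 × 0.2952^3 × 0.7048^1 = 0.072523
P(M+4) = 6 × 0.2952^2 × 0.7048^2 = 0.259726
P(M+6) = 4 × 0.2952^1 × 0.7048^3 = 0.413403
P(M+8) = 0.7048^4 = 0.246754
The M+6 peak is largest (0.413403); scaling to 100 gives 1.8 : 17.5 : 62.8 : 100.0 : 59.7.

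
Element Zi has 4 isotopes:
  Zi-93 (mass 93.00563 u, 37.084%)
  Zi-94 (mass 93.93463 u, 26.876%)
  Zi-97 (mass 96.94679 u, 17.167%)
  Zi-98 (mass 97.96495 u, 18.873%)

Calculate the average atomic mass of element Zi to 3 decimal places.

94.868 u

Average mass = Σ (abundance × isotope mass) = 0.37084 × 93.00563 + 0.26876 × 93.93463 + 0.17167 × 96.94679 + 0.18873 × 97.96495
= 34.490208 + 25.245871 + 16.642855 + 18.488925 = 94.867859 u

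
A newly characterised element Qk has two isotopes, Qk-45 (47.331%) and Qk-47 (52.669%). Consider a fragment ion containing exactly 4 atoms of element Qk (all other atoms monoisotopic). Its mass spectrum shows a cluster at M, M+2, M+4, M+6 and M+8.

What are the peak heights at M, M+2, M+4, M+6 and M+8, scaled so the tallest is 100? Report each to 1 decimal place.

The 4 Qk atoms are independent, so intensities follow the terms of (0.47331 + 0.52669)^4.
P(M) = 0.47331^4 = 0.050186
P(M+2) = 4 × 0.47331^3 × 0.52669^1 = 0.223384
P(M+4) = 6 × 0.47331^2 × 0.52669^2 = 0.372866
P(M+6) = 4 × 0.47331^1 × 0.52669^3 = 0.276612
P(M+8) = 0.52669^4 = 0.076952
The M+4 peak is largest (0.372866); scaling to 100 gives 13.5 : 59.9 : 100.0 : 74.2 : 20.6.

13.5 : 59.9 : 100.0 : 74.2 : 20.6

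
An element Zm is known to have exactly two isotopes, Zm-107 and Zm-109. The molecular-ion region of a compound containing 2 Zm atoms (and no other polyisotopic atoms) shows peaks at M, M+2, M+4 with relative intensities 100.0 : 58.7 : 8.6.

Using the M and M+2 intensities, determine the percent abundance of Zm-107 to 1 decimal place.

77.3%

Let p = fractional abundance of Zm-107. I(M+2)/I(M) = [C(2,1)·p^1·(1−p)] / p^2 = 2·(1−p)/p = 58.7/100.0 = 0.5870
(1−p)/p = 0.5870/2 = 0.2935  ⇒  p = 1/(1 + 0.2935) = 0.7731
Zm-107: 77.3%, Zm-109: 22.7%.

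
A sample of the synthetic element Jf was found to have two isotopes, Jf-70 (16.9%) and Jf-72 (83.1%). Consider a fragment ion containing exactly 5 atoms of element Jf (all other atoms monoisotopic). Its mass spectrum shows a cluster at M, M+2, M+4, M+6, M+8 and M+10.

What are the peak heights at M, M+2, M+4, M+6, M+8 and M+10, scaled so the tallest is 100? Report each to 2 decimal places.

Expanding (0.169 + 0.831)^5:
P(M) = 0.169^5 = 0.000138
P(M+2) = 5 × 0.169^4 × 0.831^1 = 0.003389
P(M+4) = 10 × 0.169^3 × 0.831^2 = 0.033332
P(M+6) = 10 × 0.169^2 × 0.831^3 = 0.163899
P(M+8) = 5 × 0.169^1 × 0.831^4 = 0.402959
P(M+10) = 0.831^5 = 0.396283
The M+8 peak is largest (0.402959); scaling to 100 gives 0.03 : 0.84 : 8.27 : 40.67 : 100.00 : 98.34.

0.03 : 0.84 : 8.27 : 40.67 : 100.00 : 98.34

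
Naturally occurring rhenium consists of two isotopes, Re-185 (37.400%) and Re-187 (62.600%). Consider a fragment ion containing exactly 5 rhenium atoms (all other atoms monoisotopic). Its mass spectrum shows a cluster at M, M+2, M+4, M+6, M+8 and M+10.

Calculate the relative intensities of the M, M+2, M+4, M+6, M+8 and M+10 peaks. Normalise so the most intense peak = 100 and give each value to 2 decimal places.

2.13 : 17.85 : 59.74 : 100.00 : 83.69 : 28.02

Each Re atom is independently Re-185 (p = 0.37400) or Re-187 (q = 0.62600); the cluster is the binomial expansion (p + q)^5.
P(M) = 0.37400^5 = 0.007317
P(M+2) = 5 × 0.37400^4 × 0.62600^1 = 0.061239
P(M+4) = 10 × 0.37400^3 × 0.62600^2 = 0.205005
P(M+6) = 10 × 0.37400^2 × 0.62600^3 = 0.343136
P(M+8) = 5 × 0.37400^1 × 0.62600^4 = 0.287170
P(M+10) = 0.62600^5 = 0.096133
The M+6 peak is largest (0.343136); scaling to 100 gives 2.13 : 17.85 : 59.74 : 100.00 : 83.69 : 28.02.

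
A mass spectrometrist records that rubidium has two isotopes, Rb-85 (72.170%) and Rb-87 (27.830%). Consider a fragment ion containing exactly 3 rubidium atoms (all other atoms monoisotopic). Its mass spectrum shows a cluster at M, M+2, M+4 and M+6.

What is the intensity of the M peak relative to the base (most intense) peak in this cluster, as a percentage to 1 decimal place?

86.4%

Binomial terms of (0.72170 + 0.27830)^3: M 0.3759, M+2 0.4349, M+4 0.1677, M+6 0.0216 → M+2 is the base peak.
P(M+2) = C(3,1) × 0.72170^2 × 0.27830^1 = 3 × 0.52085089 × 0.2783 = 0.434858 (base)
P(M) = C(3,0) × 0.72170^3 × 0.27830^0 = 1 × 0.37589809 × 1.0000 = 0.375898
Relative intensity = 0.375898 / 0.434858 × 100 = 86.4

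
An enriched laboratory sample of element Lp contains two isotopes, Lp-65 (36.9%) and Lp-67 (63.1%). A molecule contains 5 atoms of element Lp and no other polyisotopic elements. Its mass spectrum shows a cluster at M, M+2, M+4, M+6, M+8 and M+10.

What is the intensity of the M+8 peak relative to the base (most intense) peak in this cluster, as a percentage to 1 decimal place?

(0.369 + 0.631)^5 gives M 0.0068, M+2 0.0585, M+4 0.2000, M+6 0.3421, M+8 0.2925, M+10 0.1000; the largest is M+6.
P(M+6) = C(5,3) × 0.369^2 × 0.631^3 = 10 × 0.136161 × 0.25123959 = 0.342090 (base)
P(M+8) = C(5,4) × 0.369^1 × 0.631^4 = 5 × 0.3690 × 0.15853218 = 0.292492
Relative intensity = 0.292492 / 0.342090 × 100 = 85.5

85.5%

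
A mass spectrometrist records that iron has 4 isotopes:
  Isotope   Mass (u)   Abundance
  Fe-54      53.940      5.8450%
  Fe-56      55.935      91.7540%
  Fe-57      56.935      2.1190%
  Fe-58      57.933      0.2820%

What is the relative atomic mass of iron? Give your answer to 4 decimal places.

Ar = Σ fᵢ·mᵢ = 0.058450 × 53.940 + 0.917540 × 55.935 + 0.021190 × 56.935 + 0.002820 × 57.933
= 3.15279 + 51.32260 + 1.20645 + 0.16337 = 55.84521 u

55.8452 u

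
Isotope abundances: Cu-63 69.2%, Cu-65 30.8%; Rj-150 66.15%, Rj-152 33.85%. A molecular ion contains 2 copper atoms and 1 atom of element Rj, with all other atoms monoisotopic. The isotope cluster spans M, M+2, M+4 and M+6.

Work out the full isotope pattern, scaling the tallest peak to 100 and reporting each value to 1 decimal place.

Copper pattern (n=2): 0.478864 : 0.426272 : 0.094864
Element Rj pattern (n=1): 0.6615 : 0.3385
Convolve the two distributions (both contribute in 2-u steps):
  M: 0.478864×0.6615 = 0.316769
  M+2: 0.478864×0.3385 + 0.426272×0.6615 = 0.444074
  M+4: 0.426272×0.3385 + 0.094864×0.6615 = 0.207046
  M+6: 0.094864×0.3385 = 0.032111
Scale to base peak (0.444074) = 100: 71.3 : 100.0 : 46.6 : 7.2

71.3 : 100.0 : 46.6 : 7.2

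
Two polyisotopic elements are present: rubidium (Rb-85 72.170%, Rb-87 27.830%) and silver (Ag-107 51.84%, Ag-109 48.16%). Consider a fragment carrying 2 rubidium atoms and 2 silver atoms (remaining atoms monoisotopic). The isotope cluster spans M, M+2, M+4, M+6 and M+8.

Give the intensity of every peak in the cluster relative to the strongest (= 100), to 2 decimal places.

Rubidium pattern (n=2): 0.52085089 : 0.40169822 : 0.07745089
Silver pattern (n=2): 0.26873856 : 0.49932288 : 0.23193856
Convolve the two distributions (both contribute in 2-u steps):
  M: 0.52085089×0.26873856 = 0.139973
  M+2: 0.52085089×0.49932288 + 0.40169822×0.26873856 = 0.368025
  M+4: 0.52085089×0.23193856 + 0.40169822×0.49932288 + 0.07745089×0.26873856 = 0.342197
  M+6: 0.40169822×0.23193856 + 0.07745089×0.49932288 = 0.131842
  M+8: 0.07745089×0.23193856 = 0.017964
Scale to base peak (0.368025) = 100: 38.03 : 100.00 : 92.98 : 35.82 : 4.88

38.03 : 100.00 : 92.98 : 35.82 : 4.88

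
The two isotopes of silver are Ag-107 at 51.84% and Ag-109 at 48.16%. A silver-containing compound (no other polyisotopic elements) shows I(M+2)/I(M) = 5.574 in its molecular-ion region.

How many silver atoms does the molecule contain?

6

The M+2/M ratio from n Ag atoms is n · q/p = n · 0.4816/0.5184.
n = 5.574 × 0.5184/0.4816 = 6.00 ≈ 6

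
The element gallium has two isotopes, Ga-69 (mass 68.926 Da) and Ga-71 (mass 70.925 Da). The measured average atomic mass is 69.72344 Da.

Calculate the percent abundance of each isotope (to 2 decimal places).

Ga-69: 60.11%, Ga-71: 39.89%

Writing the weighted mean with unknown fraction x of Ga-69:
68.926·x + 70.925·(1 − x) = 69.72344
(68.926 − 70.925)·x = 69.72344 − 70.925
x = -1.20156 / -1.999 = 0.60108 → 60.11% Ga-69, 39.89% Ga-71.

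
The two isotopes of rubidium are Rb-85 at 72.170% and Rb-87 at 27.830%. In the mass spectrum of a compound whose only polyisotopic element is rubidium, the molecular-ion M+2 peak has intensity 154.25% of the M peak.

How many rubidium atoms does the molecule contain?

With n Rb atoms, P(M+2)/P(M) = C(n,1)·p^(n−1)q / p^n = n·q/p = n · 0.27830/0.72170.
n = 1.5425 × 0.72170/0.27830 = 4.00 ≈ 4

4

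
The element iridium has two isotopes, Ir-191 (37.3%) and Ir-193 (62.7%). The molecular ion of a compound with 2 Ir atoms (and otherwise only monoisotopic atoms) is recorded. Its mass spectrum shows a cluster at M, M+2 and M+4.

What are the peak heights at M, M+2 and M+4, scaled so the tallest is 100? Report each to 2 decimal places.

The 2 Ir atoms are independent, so intensities follow the terms of (0.373 + 0.627)^2.
P(M) = 0.373^2 = 0.139129
P(M+2) = 2 × 0.373^1 × 0.627^1 = 0.467742
P(M+4) = 0.627^2 = 0.393129
The M+2 peak is largest (0.467742); scaling to 100 gives 29.74 : 100.00 : 84.05.

29.74 : 100.00 : 84.05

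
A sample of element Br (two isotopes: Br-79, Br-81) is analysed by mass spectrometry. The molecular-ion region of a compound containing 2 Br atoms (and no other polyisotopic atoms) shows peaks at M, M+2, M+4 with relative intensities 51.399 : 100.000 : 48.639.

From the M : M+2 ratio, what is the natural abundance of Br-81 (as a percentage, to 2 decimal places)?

Write p for the Br-79 fraction. I(M+2)/I(M) = [C(2,1)·p^1·(1−p)] / p^2 = 2·(1−p)/p = 100.000/51.399 = 1.9456
(1−p)/p = 1.9456/2 = 0.9728  ⇒  p = 1/(1 + 0.9728) = 0.5069
Br-79: 50.69%, Br-81: 49.31%.

49.31%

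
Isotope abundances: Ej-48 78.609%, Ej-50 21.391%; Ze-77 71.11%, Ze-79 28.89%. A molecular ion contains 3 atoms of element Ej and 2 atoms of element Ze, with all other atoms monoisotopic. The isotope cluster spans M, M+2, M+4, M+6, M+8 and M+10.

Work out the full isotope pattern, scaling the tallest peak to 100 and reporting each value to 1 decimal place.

Element Ej pattern (n=3): 0.48575448 : 0.39654902 : 0.10790851 : 0.00978798
Element Ze pattern (n=2): 0.50566321 : 0.41087358 : 0.08346321
Convolve the two distributions (both contribute in 2-u steps):
  M: 0.48575448×0.50566321 = 0.245628
  M+2: 0.48575448×0.41087358 + 0.39654902×0.50566321 = 0.400104
  M+4: 0.48575448×0.08346321 + 0.39654902×0.41087358 + 0.10790851×0.50566321 = 0.258040
  M+6: 0.39654902×0.08346321 + 0.10790851×0.41087358 + 0.00978798×0.50566321 = 0.082383
  M+8: 0.10790851×0.08346321 + 0.00978798×0.41087358 = 0.013028
  M+10: 0.00978798×0.08346321 = 0.000817
Scale to base peak (0.400104) = 100: 61.4 : 100.0 : 64.5 : 20.6 : 3.3 : 0.2

61.4 : 100.0 : 64.5 : 20.6 : 3.3 : 0.2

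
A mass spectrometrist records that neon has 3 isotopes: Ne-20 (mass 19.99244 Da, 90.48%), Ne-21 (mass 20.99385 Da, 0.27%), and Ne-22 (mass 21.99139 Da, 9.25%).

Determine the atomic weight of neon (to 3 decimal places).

The abundance-weighted mean is 0.9048 × 19.99244 + 0.0027 × 20.99385 + 0.0925 × 21.99139
= 18.089160 + 0.056683 + 2.034204 = 20.180047 Da

20.180 Da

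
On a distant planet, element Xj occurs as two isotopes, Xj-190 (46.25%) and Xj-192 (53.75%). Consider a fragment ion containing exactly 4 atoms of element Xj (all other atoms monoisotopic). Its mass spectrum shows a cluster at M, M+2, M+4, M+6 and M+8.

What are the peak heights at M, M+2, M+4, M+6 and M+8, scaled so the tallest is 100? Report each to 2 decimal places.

Expanding (0.4625 + 0.5375)^4:
P(M) = 0.4625^4 = 0.045756
P(M+2) = 4 × 0.4625^3 × 0.5375^1 = 0.212703
P(M+4) = 6 × 0.4625^2 × 0.5375^2 = 0.370793
P(M+6) = 4 × 0.4625^1 × 0.5375^3 = 0.287281
P(M+8) = 0.5375^4 = 0.083467
The M+4 peak is largest (0.370793); scaling to 100 gives 12.34 : 57.36 : 100.00 : 77.48 : 22.51.

12.34 : 57.36 : 100.00 : 77.48 : 22.51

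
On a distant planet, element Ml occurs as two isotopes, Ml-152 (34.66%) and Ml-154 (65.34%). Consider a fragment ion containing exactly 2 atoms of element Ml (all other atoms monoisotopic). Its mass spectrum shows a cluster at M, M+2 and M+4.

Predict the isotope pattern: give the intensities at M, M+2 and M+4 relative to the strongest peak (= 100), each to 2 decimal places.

26.52 : 100.00 : 94.26

Each Ml atom is independently Ml-152 (p = 0.3466) or Ml-154 (q = 0.6534); the cluster is the binomial expansion (p + q)^2.
P(M) = 0.3466^2 = 0.120132
P(M+2) = 2 × 0.3466^1 × 0.6534^1 = 0.452937
P(M+4) = 0.6534^2 = 0.426932
The M+2 peak is largest (0.452937); scaling to 100 gives 26.52 : 100.00 : 94.26.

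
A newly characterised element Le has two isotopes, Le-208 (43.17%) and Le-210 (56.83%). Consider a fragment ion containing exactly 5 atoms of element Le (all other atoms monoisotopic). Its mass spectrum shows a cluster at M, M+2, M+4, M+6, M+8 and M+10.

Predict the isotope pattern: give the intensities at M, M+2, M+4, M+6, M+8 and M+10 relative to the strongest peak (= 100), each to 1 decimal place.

Each Le atom is independently Le-208 (p = 0.4317) or Le-210 (q = 0.5683); the cluster is the binomial expansion (p + q)^5.
P(M) = 0.4317^5 = 0.014994
P(M+2) = 5 × 0.4317^4 × 0.5683^1 = 0.098691
P(M+4) = 10 × 0.4317^3 × 0.5683^2 = 0.259837
P(M+6) = 10 × 0.4317^2 × 0.5683^3 = 0.342056
P(M+8) = 5 × 0.4317^1 × 0.5683^4 = 0.225145
P(M+10) = 0.5683^5 = 0.059277
The M+6 peak is largest (0.342056); scaling to 100 gives 4.4 : 28.9 : 76.0 : 100.0 : 65.8 : 17.3.

4.4 : 28.9 : 76.0 : 100.0 : 65.8 : 17.3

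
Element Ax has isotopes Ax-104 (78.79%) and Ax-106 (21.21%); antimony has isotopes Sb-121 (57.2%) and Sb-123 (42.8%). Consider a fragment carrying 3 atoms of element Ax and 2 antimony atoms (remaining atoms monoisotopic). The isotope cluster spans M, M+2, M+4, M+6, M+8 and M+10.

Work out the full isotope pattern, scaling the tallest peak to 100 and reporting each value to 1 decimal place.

43.4 : 100.0 : 86.2 : 34.6 : 6.5 : 0.5

Element Ax pattern (n=3): 0.48911761 : 0.39500639 : 0.10633438 : 0.00954162
Antimony pattern (n=2): 0.327184 : 0.489632 : 0.183184
Convolve the two distributions (both contribute in 2-u steps):
  M: 0.48911761×0.327184 = 0.160031
  M+2: 0.48911761×0.489632 + 0.39500639×0.327184 = 0.368727
  M+4: 0.48911761×0.183184 + 0.39500639×0.489632 + 0.10633438×0.327184 = 0.317797
  M+6: 0.39500639×0.183184 + 0.10633438×0.489632 + 0.00954162×0.327184 = 0.127545
  M+8: 0.10633438×0.183184 + 0.00954162×0.489632 = 0.024151
  M+10: 0.00954162×0.183184 = 0.001748
Scale to base peak (0.368727) = 100: 43.4 : 100.0 : 86.2 : 34.6 : 6.5 : 0.5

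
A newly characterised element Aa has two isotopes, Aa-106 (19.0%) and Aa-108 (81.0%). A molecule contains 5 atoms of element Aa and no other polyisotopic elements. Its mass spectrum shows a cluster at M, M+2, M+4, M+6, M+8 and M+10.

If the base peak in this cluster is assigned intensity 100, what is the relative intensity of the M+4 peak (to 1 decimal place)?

(0.190 + 0.810)^5 gives M 0.0002, M+2 0.0053, M+4 0.0450, M+6 0.1919, M+8 0.4089, M+10 0.3487; the largest is M+8.
P(M+8) = C(5,4) × 0.190^1 × 0.810^4 = 5 × 0.1900 × 0.43046721 = 0.408944 (base)
P(M+4) = C(5,2) × 0.190^3 × 0.810^2 = 10 × 0.006859 × 0.6561 = 0.045002
Relative intensity = 0.045002 / 0.408944 × 100 = 11.0

11.0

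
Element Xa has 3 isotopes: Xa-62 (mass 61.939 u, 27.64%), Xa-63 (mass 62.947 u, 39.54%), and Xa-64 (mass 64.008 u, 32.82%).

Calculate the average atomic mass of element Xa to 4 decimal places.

The abundance-weighted mean is 0.2764 × 61.939 + 0.3954 × 62.947 + 0.3282 × 64.008
= 17.11994 + 24.88924 + 21.00743 = 63.01661 u

63.0166 u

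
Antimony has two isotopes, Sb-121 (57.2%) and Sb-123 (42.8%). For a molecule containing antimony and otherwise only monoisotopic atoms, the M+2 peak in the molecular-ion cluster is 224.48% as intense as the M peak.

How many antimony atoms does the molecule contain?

For n independent Sb atoms, I(M+2)/I(M) = n · (abundance Sb-123) / (abundance Sb-121) = n · 0.428/0.572.
n = 2.2448 × 0.572/0.428 = 3.00 ≈ 3

3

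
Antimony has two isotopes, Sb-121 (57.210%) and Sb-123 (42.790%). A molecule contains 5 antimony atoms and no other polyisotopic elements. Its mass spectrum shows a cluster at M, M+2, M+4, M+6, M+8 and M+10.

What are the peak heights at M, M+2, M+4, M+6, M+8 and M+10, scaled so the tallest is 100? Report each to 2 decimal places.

The 5 Sb atoms are independent, so intensities follow the terms of (0.57210 + 0.42790)^5.
P(M) = 0.57210^5 = 0.061286
P(M+2) = 5 × 0.57210^4 × 0.42790^1 = 0.229192
P(M+4) = 10 × 0.57210^3 × 0.42790^2 = 0.342847
P(M+6) = 10 × 0.57210^2 × 0.42790^3 = 0.256431
P(M+8) = 5 × 0.57210^1 × 0.42790^4 = 0.095898
P(M+10) = 0.42790^5 = 0.014345
The M+4 peak is largest (0.342847); scaling to 100 gives 17.88 : 66.85 : 100.00 : 74.79 : 27.97 : 4.18.

17.88 : 66.85 : 100.00 : 74.79 : 27.97 : 4.18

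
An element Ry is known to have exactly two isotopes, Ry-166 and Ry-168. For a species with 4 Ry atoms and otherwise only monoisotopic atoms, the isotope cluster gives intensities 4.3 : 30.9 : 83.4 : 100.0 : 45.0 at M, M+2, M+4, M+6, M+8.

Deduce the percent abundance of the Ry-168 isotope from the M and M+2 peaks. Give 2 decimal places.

If p is the fraction of Ry that is Ry-166, then I(M+2)/I(M) = [C(4,1)·p^3·(1−p)] / p^4 = 4·(1−p)/p = 30.9/4.3 = 7.1860
(1−p)/p = 7.1860/4 = 1.7965  ⇒  p = 1/(1 + 1.7965) = 0.3576
Ry-166: 35.76%, Ry-168: 64.24%.

64.24%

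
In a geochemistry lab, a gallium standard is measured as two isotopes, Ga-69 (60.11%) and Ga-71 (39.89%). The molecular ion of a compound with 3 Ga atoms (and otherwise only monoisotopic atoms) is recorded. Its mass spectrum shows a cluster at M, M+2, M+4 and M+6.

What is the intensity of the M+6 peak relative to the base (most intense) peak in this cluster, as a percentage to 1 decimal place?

(0.6011 + 0.3989)^3 gives M 0.2172, M+2 0.4324, M+4 0.2869, M+6 0.0635; the largest is M+2.
P(M+2) = C(3,1) × 0.6011^2 × 0.3989^1 = 3 × 0.36132121 × 0.3989 = 0.432393 (base)
P(M+6) = C(3,3) × 0.6011^0 × 0.3989^3 = 1 × 1.0000 × 0.06347345 = 0.063473
Relative intensity = 0.063473 / 0.432393 × 100 = 14.7

14.7%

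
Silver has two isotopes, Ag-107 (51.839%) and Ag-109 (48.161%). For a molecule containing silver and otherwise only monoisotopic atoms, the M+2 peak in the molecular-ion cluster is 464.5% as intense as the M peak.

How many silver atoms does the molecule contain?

For n independent Ag atoms, I(M+2)/I(M) = n · (abundance Ag-109) / (abundance Ag-107) = n · 0.48161/0.51839.
n = 4.645 × 0.51839/0.48161 = 5.00 ≈ 5

5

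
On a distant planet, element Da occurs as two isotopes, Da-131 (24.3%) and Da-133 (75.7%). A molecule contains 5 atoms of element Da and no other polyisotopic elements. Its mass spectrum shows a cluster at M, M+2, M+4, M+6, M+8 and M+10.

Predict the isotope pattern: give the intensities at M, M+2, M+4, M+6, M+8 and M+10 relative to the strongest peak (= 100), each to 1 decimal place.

0.2 : 3.3 : 20.6 : 64.2 : 100.0 : 62.3

Expanding (0.243 + 0.757)^5:
P(M) = 0.243^5 = 0.000847
P(M+2) = 5 × 0.243^4 × 0.757^1 = 0.013197
P(M+4) = 10 × 0.243^3 × 0.757^2 = 0.082226
P(M+6) = 10 × 0.243^2 × 0.757^3 = 0.256153
P(M+8) = 5 × 0.243^1 × 0.757^4 = 0.398988
P(M+10) = 0.757^5 = 0.248588
The M+8 peak is largest (0.398988); scaling to 100 gives 0.2 : 3.3 : 20.6 : 64.2 : 100.0 : 62.3.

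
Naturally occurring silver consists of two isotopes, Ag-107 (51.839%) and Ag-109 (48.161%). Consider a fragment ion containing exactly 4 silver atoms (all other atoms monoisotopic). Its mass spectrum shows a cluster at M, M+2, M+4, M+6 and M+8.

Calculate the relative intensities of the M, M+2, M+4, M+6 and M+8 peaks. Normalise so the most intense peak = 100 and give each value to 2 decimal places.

Each Ag atom is independently Ag-107 (p = 0.51839) or Ag-109 (q = 0.48161); the cluster is the binomial expansion (p + q)^4.
P(M) = 0.51839^4 = 0.072215
P(M+2) = 4 × 0.51839^3 × 0.48161^1 = 0.268365
P(M+4) = 6 × 0.51839^2 × 0.48161^2 = 0.373986
P(M+6) = 4 × 0.51839^1 × 0.48161^3 = 0.231634
P(M+8) = 0.48161^4 = 0.053800
The M+4 peak is largest (0.373986); scaling to 100 gives 19.31 : 71.76 : 100.00 : 61.94 : 14.39.

19.31 : 71.76 : 100.00 : 61.94 : 14.39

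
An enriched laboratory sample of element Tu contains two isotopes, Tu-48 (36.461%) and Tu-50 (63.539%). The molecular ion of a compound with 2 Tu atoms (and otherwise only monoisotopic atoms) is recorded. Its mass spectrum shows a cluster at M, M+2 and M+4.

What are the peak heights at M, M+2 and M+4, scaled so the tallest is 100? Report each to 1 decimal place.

28.7 : 100.0 : 87.1

The 2 Tu atoms are independent, so intensities follow the terms of (0.36461 + 0.63539)^2.
P(M) = 0.36461^2 = 0.132940
P(M+2) = 2 × 0.36461^1 × 0.63539^1 = 0.463339
P(M+4) = 0.63539^2 = 0.403720
The M+2 peak is largest (0.463339); scaling to 100 gives 28.7 : 100.0 : 87.1.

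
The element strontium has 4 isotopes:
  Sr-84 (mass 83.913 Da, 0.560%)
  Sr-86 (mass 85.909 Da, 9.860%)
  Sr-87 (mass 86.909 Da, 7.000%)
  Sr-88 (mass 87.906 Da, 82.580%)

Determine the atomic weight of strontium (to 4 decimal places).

Weight each isotope mass by its fractional abundance: 0.00560 × 83.913 + 0.09860 × 85.909 + 0.07000 × 86.909 + 0.82580 × 87.906
= 0.46991 + 8.47063 + 6.08363 + 72.59277 = 87.61694 Da

87.6169 Da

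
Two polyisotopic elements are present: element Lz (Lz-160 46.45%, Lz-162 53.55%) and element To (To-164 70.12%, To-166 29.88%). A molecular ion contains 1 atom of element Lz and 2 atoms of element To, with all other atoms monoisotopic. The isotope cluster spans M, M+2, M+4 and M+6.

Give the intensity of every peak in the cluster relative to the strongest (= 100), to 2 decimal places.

Element Lz pattern (n=1): 0.4645 : 0.5355
Element To pattern (n=2): 0.49168144 : 0.41903712 : 0.08928144
Convolve the two distributions (both contribute in 2-u steps):
  M: 0.4645×0.49168144 = 0.228386
  M+2: 0.4645×0.41903712 + 0.5355×0.49168144 = 0.457938
  M+4: 0.4645×0.08928144 + 0.5355×0.41903712 = 0.265866
  M+6: 0.5355×0.08928144 = 0.047810
Scale to base peak (0.457938) = 100: 49.87 : 100.00 : 58.06 : 10.44

49.87 : 100.00 : 58.06 : 10.44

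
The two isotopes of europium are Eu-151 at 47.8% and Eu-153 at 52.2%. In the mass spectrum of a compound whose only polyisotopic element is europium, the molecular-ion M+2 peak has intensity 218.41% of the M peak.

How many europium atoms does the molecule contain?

For n independent Eu atoms, I(M+2)/I(M) = n · (abundance Eu-153) / (abundance Eu-151) = n · 0.522/0.478.
n = 2.1841 × 0.478/0.522 = 2.00 ≈ 2

2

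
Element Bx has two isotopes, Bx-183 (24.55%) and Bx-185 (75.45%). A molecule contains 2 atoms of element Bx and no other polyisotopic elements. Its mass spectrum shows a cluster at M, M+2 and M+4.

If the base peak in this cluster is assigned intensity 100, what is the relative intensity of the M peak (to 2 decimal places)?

Binomial terms of (0.2455 + 0.7545)^2: M 0.0603, M+2 0.3705, M+4 0.5693 → M+4 is the base peak.
P(M+4) = C(2,2) × 0.2455^0 × 0.7545^2 = 1 × 1.0000 × 0.56927025 = 0.569270 (base)
P(M) = C(2,0) × 0.2455^2 × 0.7545^0 = 1 × 0.06027025 × 1.0000 = 0.060270
Relative intensity = 0.060270 / 0.569270 × 100 = 10.59

10.59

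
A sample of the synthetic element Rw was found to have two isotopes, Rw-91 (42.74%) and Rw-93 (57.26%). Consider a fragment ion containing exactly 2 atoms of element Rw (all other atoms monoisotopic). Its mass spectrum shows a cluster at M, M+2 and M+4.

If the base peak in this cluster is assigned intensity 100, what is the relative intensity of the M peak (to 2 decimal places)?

37.32

(0.4274 + 0.5726)^2 gives M 0.1827, M+2 0.4895, M+4 0.3279; the largest is M+2.
P(M+2) = C(2,1) × 0.4274^1 × 0.5726^1 = 2 × 0.4274 × 0.5726 = 0.489458 (base)
P(M) = C(2,0) × 0.4274^2 × 0.5726^0 = 1 × 0.18267076 × 1.0000 = 0.182671
Relative intensity = 0.182671 / 0.489458 × 100 = 37.32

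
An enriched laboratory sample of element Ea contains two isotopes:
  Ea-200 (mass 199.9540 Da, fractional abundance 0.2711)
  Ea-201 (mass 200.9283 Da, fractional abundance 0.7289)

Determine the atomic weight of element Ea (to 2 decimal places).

200.66 Da

The abundance-weighted mean is 0.2711 × 199.9540 + 0.7289 × 200.9283
= 54.20753 + 146.45664 = 200.66417 Da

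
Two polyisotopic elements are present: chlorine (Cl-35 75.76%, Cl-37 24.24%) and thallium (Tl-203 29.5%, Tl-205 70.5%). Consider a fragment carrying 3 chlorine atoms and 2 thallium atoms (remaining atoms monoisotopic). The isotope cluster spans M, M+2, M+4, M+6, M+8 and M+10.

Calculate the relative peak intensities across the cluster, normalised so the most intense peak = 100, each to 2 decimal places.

9.43 : 54.11 : 100.00 : 65.84 : 18.01 : 1.76

Chlorine pattern (n=3): 0.4348304 : 0.41738208 : 0.13354464 : 0.01424288
Thallium pattern (n=2): 0.087025 : 0.41595 : 0.497025
Convolve the two distributions (both contribute in 2-u steps):
  M: 0.4348304×0.087025 = 0.037841
  M+2: 0.4348304×0.41595 + 0.41738208×0.087025 = 0.217190
  M+4: 0.4348304×0.497025 + 0.41738208×0.41595 + 0.13354464×0.087025 = 0.401353
  M+6: 0.41738208×0.497025 + 0.13354464×0.41595 + 0.01424288×0.087025 = 0.264237
  M+8: 0.13354464×0.497025 + 0.01424288×0.41595 = 0.072299
  M+10: 0.01424288×0.497025 = 0.007079
Scale to base peak (0.401353) = 100: 9.43 : 54.11 : 100.00 : 65.84 : 18.01 : 1.76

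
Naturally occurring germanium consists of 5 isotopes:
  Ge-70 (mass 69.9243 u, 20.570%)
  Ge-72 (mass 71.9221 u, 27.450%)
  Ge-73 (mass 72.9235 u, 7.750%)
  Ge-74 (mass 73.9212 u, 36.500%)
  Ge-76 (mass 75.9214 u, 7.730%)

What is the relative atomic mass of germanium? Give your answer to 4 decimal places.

72.6276 u

Ar = Σ fᵢ·mᵢ = 0.20570 × 69.9243 + 0.27450 × 71.9221 + 0.07750 × 72.9235 + 0.36500 × 73.9212 + 0.07730 × 75.9214
= 14.38343 + 19.74262 + 5.65157 + 26.98124 + 5.86872 = 72.62758 u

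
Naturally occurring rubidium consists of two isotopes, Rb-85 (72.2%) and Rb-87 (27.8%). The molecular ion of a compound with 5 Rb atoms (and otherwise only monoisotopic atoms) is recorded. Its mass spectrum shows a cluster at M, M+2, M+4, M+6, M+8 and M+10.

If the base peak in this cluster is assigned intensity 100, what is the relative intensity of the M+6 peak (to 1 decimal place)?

29.7

Term probabilities: M 0.1962, M+2 0.3777, M+4 0.2909, M+6 0.1120, M+8 0.0216, M+10 0.0017. Base peak = M+2.
P(M+2) = C(5,1) × 0.722^4 × 0.278^1 = 5 × 0.27173701 × 0.2780 = 0.377714 (base)
P(M+6) = C(5,3) × 0.722^2 × 0.278^3 = 10 × 0.521284 × 0.02148495 = 0.111998
Relative intensity = 0.111998 / 0.377714 × 100 = 29.7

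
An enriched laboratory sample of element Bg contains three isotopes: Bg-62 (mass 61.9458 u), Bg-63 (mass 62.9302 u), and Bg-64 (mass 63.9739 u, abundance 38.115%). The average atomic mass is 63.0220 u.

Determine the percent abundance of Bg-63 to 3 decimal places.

The remaining 61.885% is split between Bg-62 (fraction x) and Bg-63 (fraction 0.61885 − x).
Substituting: 61.9458x + 62.9302(0.61885 − x) = 38.638348015
(61.9458 − 62.9302)x = -0.306006255  ⇒  x = 0.31086, y = 0.30799
Bg-62: 31.086%, Bg-63: 30.799%.

30.799%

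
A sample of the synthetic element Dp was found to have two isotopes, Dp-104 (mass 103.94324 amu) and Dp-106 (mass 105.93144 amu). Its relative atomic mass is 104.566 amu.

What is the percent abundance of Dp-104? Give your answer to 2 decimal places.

Writing the weighted mean with unknown fraction x of Dp-104:
103.94324·x + 105.93144·(1 − x) = 104.566
(103.94324 − 105.93144)·x = 104.566 − 105.93144
x = -1.36544 / -1.98820 = 0.68677 → 68.68% Dp-104, 31.32% Dp-106.

68.68%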